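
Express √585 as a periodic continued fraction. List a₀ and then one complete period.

[24; 5, 2, 1, 4, 1, 2, 5, 48]

a₀ = ⌊√585⌋ = 24.
With m₀=0, d₀=1 and mₖ₊₁ = dₖaₖ − mₖ, dₖ₊₁ = (n − mₖ₊₁²)/dₖ, aₖ₊₁ = ⌊(a₀+mₖ₊₁)/dₖ₊₁⌋:
  k=1: m=24, d=9, a=5
  k=2: m=21, d=16, a=2
  k=3: m=11, d=29, a=1
  k=4: m=18, d=9, a=4
  k=5: m=18, d=29, a=1
  k=6: m=11, d=16, a=2
  k=7: m=21, d=9, a=5
  k=8: m=24, d=1, a=48
d=1 and a=2a₀=48 at k=8, so the next step gives (m, d) = (24, 9) again — its k=1 value — and the period has length 8.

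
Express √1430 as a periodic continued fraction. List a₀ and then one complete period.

a₀ = ⌊√1430⌋ = 37.
With m₀=0, d₀=1 and mₖ₊₁ = dₖaₖ − mₖ, dₖ₊₁ = (n − mₖ₊₁²)/dₖ, aₖ₊₁ = ⌊(a₀+mₖ₊₁)/dₖ₊₁⌋:
  k=1: m=37, d=61, a=1
  k=2: m=24, d=14, a=4
  k=3: m=32, d=29, a=2
  k=4: m=26, d=26, a=2
  k=5: m=26, d=29, a=2
  k=6: m=32, d=14, a=4
  k=7: m=24, d=61, a=1
  k=8: m=37, d=1, a=74
d=1 and a=2a₀=74 at k=8, so the next step gives (m, d) = (37, 61) again — its k=1 value — and the period has length 8.

[37; 1, 4, 2, 2, 2, 4, 1, 74]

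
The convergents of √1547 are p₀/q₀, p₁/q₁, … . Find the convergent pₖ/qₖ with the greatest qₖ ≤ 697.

9243/235

√1547 = [39; 3, 78, …] (period length 2).
Convergents:
  p_0/q_0 = 39/1
  p_1/q_1 = 118/3
  p_2/q_2 = 9243/235
  p_3/q_3 = 27847/708
q_2 = 235 ≤ 697 < 708 = q_3, so the answer is 9243/235.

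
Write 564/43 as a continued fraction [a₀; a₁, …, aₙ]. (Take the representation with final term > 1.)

564 = 13·43 + 5
43 = 8·5 + 3
5 = 1·3 + 2
3 = 1·2 + 1
2 = 2·1 + 0  (stop)
So 564/43 = [13; 8, 1, 1, 2].

[13; 8, 1, 1, 2]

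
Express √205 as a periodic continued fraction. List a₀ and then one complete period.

[14; 3, 6, 1, 4, 1, 6, 3, 28]

a₀ = ⌊√205⌋ = 14.
With m₀=0, d₀=1 and mₖ₊₁ = dₖaₖ − mₖ, dₖ₊₁ = (n − mₖ₊₁²)/dₖ, aₖ₊₁ = ⌊(a₀+mₖ₊₁)/dₖ₊₁⌋:
  k=1: m=14, d=9, a=3
  k=2: m=13, d=4, a=6
  k=3: m=11, d=21, a=1
  k=4: m=10, d=5, a=4
  k=5: m=10, d=21, a=1
  k=6: m=11, d=4, a=6
  k=7: m=13, d=9, a=3
  k=8: m=14, d=1, a=28
d=1 and a=2a₀=28 at k=8, so the next step gives (m, d) = (14, 9) again — its k=1 value — and the period has length 8.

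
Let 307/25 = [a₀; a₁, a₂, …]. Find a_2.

1

307 = 12·25 + 7   →  a_0 = 12
25 = 3·7 + 4   →  a_1 = 3
7 = 1·4 + 3   →  a_2 = 1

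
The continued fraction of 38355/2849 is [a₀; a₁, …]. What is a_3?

5

38355 = 13·2849 + 1318   →  a_0 = 13
2849 = 2·1318 + 213   →  a_1 = 2
1318 = 6·213 + 40   →  a_2 = 6
213 = 5·40 + 13   →  a_3 = 5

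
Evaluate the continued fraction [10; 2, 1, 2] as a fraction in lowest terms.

83/8

Fold from the inside: start with 2/1.
  1 + 1/2 = 3/2
  2 + 2/3 = 8/3
  10 + 3/8 = 83/8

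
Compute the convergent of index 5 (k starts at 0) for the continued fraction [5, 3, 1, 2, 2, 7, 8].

Using pₖ = aₖpₖ₋₁ + pₖ₋₂, qₖ = aₖqₖ₋₁ + qₖ₋₂ (with p₋₁=1, p₋₂=0, q₋₁=0, q₋₂=1):
  k=0: a=5, p=5, q=1
  k=1: a=3, p=16, q=3
  k=2: a=1, p=21, q=4
  k=3: a=2, p=58, q=11
  k=4: a=2, p=137, q=26
  k=5: a=7, p=1017, q=193

1017/193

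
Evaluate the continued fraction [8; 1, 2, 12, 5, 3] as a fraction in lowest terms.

Using pₖ = aₖpₖ₋₁ + pₖ₋₂ and qₖ = aₖqₖ₋₁ + qₖ₋₂:
  k=0: a=8, p=8, q=1
  k=1: a=1, p=9, q=1
  k=2: a=2, p=26, q=3
  k=3: a=12, p=321, q=37
  k=4: a=5, p=1631, q=188
  k=5: a=3, p=5214, q=601

5214/601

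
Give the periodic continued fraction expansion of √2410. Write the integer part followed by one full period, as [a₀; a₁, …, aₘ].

[49; 10, 1, 8, 1, 10, 98]

a₀ = ⌊√2410⌋ = 49.
With m₀=0, d₀=1 and mₖ₊₁ = dₖaₖ − mₖ, dₖ₊₁ = (n − mₖ₊₁²)/dₖ, aₖ₊₁ = ⌊(a₀+mₖ₊₁)/dₖ₊₁⌋:
  k=1: m=49, d=9, a=10
  k=2: m=41, d=81, a=1
  k=3: m=40, d=10, a=8
  k=4: m=40, d=81, a=1
  k=5: m=41, d=9, a=10
  k=6: m=49, d=1, a=98
d=1 and a=2a₀=98 at k=6, so the next step gives (m, d) = (49, 9) again — its k=1 value — and the period has length 6.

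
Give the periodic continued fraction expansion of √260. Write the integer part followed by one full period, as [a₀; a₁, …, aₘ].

[16; 8, 32]

a₀ = ⌊√260⌋ = 16.
With m₀=0, d₀=1 and mₖ₊₁ = dₖaₖ − mₖ, dₖ₊₁ = (n − mₖ₊₁²)/dₖ, aₖ₊₁ = ⌊(a₀+mₖ₊₁)/dₖ₊₁⌋:
  k=1: m=16, d=4, a=8
  k=2: m=16, d=1, a=32
d=1 and a=2a₀=32 at k=2, so the next step gives (m, d) = (16, 4) again — its k=1 value — and the period has length 2.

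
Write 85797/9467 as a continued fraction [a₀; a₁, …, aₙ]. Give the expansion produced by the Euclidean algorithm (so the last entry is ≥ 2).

85797 = 9×9467 + 594
9467 = 15×594 + 557
594 = 1×557 + 37
557 = 15×37 + 2
37 = 18×2 + 1
2 = 2×1 + 0  (stop)
So 85797/9467 = [9; 15, 1, 15, 18, 2].

[9; 15, 1, 15, 18, 2]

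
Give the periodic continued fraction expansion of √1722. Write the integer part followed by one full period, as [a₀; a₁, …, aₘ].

[41; 2, 82]

a₀ = ⌊√1722⌋ = 41.
With m₀=0, d₀=1 and mₖ₊₁ = dₖaₖ − mₖ, dₖ₊₁ = (n − mₖ₊₁²)/dₖ, aₖ₊₁ = ⌊(a₀+mₖ₊₁)/dₖ₊₁⌋:
  k=1: m=41, d=41, a=2
  k=2: m=41, d=1, a=82
d=1 and a=2a₀=82 at k=2, so the next step gives (m, d) = (41, 41) again — its k=1 value — and the period has length 2.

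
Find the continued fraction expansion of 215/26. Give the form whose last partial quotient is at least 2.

215 = 8×26 + 7
26 = 3×7 + 5
7 = 1×5 + 2
5 = 2×2 + 1
2 = 2×1 + 0  (stop)
So 215/26 = [8; 3, 1, 2, 2].

[8; 3, 1, 2, 2]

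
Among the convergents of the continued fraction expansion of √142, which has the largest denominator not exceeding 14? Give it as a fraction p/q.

√142 = [11; 1, 10, 1, 22, …] (period length 4).
Convergents:
  p_0/q_0 = 11/1
  p_1/q_1 = 12/1
  p_2/q_2 = 131/11
  p_3/q_3 = 143/12
  p_4/q_4 = 3277/275
q_3 = 12 ≤ 14 < 275 = q_4, so the answer is 143/12.

143/12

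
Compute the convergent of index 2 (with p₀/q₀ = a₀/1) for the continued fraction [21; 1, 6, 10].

153/7

Using pₖ = aₖpₖ₋₁ + pₖ₋₂, qₖ = aₖqₖ₋₁ + qₖ₋₂ (with p₋₁=1, p₋₂=0, q₋₁=0, q₋₂=1):
  k=0: a=21, p=21, q=1
  k=1: a=1, p=22, q=1
  k=2: a=6, p=153, q=7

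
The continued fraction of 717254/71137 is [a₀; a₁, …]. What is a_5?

4

717254 = 10·71137 + 5884   →  a_0 = 10
71137 = 12·5884 + 529   →  a_1 = 12
5884 = 11·529 + 65   →  a_2 = 11
529 = 8·65 + 9   →  a_3 = 8
65 = 7·9 + 2   →  a_4 = 7
9 = 4·2 + 1   →  a_5 = 4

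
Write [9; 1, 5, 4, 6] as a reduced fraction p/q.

1535/156

Using pₖ = aₖpₖ₋₁ + pₖ₋₂ and qₖ = aₖqₖ₋₁ + qₖ₋₂:
  k=0: a=9, p=9, q=1
  k=1: a=1, p=10, q=1
  k=2: a=5, p=59, q=6
  k=3: a=4, p=246, q=25
  k=4: a=6, p=1535, q=156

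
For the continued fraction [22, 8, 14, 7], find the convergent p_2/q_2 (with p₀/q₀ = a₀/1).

Using pₖ = aₖpₖ₋₁ + pₖ₋₂, qₖ = aₖqₖ₋₁ + qₖ₋₂ (with p₋₁=1, p₋₂=0, q₋₁=0, q₋₂=1):
  k=0: a=22, p=22, q=1
  k=1: a=8, p=177, q=8
  k=2: a=14, p=2500, q=113

2500/113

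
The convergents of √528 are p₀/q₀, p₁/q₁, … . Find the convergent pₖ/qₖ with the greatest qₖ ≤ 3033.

48599/2115

√528 = [22; 1, 44, …] (period length 2).
Convergents:
  p_0/q_0 = 22/1
  p_1/q_1 = 23/1
  p_2/q_2 = 1034/45
  p_3/q_3 = 1057/46
  p_4/q_4 = 47542/2069
  p_5/q_5 = 48599/2115
  p_6/q_6 = 2185898/95129
q_5 = 2115 ≤ 3033 < 95129 = q_6, so the answer is 48599/2115.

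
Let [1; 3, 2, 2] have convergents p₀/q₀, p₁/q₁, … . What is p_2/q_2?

Using pₖ = aₖpₖ₋₁ + pₖ₋₂, qₖ = aₖqₖ₋₁ + qₖ₋₂ (with p₋₁=1, p₋₂=0, q₋₁=0, q₋₂=1):
  k=0: a=1, p=1, q=1
  k=1: a=3, p=4, q=3
  k=2: a=2, p=9, q=7

9/7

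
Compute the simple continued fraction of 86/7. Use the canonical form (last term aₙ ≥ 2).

[12; 3, 2]

86 = 12·7 + 2
7 = 3·2 + 1
2 = 2·1 + 0  (stop)
So 86/7 = [12; 3, 2].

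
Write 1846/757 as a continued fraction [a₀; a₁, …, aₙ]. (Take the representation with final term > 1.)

1846 = 2×757 + 332
757 = 2×332 + 93
332 = 3×93 + 53
93 = 1×53 + 40
53 = 1×40 + 13
40 = 3×13 + 1
13 = 13×1 + 0  (stop)
So 1846/757 = [2; 2, 3, 1, 1, 3, 13].

[2; 2, 3, 1, 1, 3, 13]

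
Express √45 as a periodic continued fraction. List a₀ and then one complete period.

a₀ = ⌊√45⌋ = 6.
With m₀=0, d₀=1 and mₖ₊₁ = dₖaₖ − mₖ, dₖ₊₁ = (n − mₖ₊₁²)/dₖ, aₖ₊₁ = ⌊(a₀+mₖ₊₁)/dₖ₊₁⌋:
  k=1: m=6, d=9, a=1
  k=2: m=3, d=4, a=2
  k=3: m=5, d=5, a=2
  k=4: m=5, d=4, a=2
  k=5: m=3, d=9, a=1
  k=6: m=6, d=1, a=12
d=1 and a=2a₀=12 at k=6, so the next step gives (m, d) = (6, 9) again — its k=1 value — and the period has length 6.

[6; 1, 2, 2, 2, 1, 12]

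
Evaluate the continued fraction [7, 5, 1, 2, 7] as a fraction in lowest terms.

Fold from the inside: start with 7/1.
  2 + 1/7 = 15/7
  1 + 7/15 = 22/15
  5 + 15/22 = 125/22
  7 + 22/125 = 897/125

897/125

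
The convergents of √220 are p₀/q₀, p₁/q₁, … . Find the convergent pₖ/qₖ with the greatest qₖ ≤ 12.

√220 = [14; 1, 4, 1, 28, …] (period length 4).
Convergents:
  p_0/q_0 = 14/1
  p_1/q_1 = 15/1
  p_2/q_2 = 74/5
  p_3/q_3 = 89/6
  p_4/q_4 = 2566/173
q_3 = 6 ≤ 12 < 173 = q_4, so the answer is 89/6.

89/6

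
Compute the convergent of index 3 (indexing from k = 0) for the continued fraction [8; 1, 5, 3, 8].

168/19

Using pₖ = aₖpₖ₋₁ + pₖ₋₂, qₖ = aₖqₖ₋₁ + qₖ₋₂ (with p₋₁=1, p₋₂=0, q₋₁=0, q₋₂=1):
  k=0: a=8, p=8, q=1
  k=1: a=1, p=9, q=1
  k=2: a=5, p=53, q=6
  k=3: a=3, p=168, q=19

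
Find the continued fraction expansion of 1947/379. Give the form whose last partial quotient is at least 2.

[5; 7, 3, 2, 7]

1947 = 5*379 + 52
379 = 7*52 + 15
52 = 3*15 + 7
15 = 2*7 + 1
7 = 7*1 + 0  (stop)
So 1947/379 = [5; 7, 3, 2, 7].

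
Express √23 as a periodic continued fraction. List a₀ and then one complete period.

a₀ = ⌊√23⌋ = 4.
With m₀=0, d₀=1 and mₖ₊₁ = dₖaₖ − mₖ, dₖ₊₁ = (n − mₖ₊₁²)/dₖ, aₖ₊₁ = ⌊(a₀+mₖ₊₁)/dₖ₊₁⌋:
  k=1: m=4, d=7, a=1
  k=2: m=3, d=2, a=3
  k=3: m=3, d=7, a=1
  k=4: m=4, d=1, a=8
d=1 and a=2a₀=8 at k=4, so the next step gives (m, d) = (4, 7) again — its k=1 value — and the period has length 4.

[4; 1, 3, 1, 8]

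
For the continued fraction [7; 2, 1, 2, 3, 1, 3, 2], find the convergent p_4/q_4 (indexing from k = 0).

199/27

Using pₖ = aₖpₖ₋₁ + pₖ₋₂, qₖ = aₖqₖ₋₁ + qₖ₋₂ (with p₋₁=1, p₋₂=0, q₋₁=0, q₋₂=1):
  k=0: a=7, p=7, q=1
  k=1: a=2, p=15, q=2
  k=2: a=1, p=22, q=3
  k=3: a=2, p=59, q=8
  k=4: a=3, p=199, q=27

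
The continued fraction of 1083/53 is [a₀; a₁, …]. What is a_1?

2

1083 = 20·53 + 23   →  a_0 = 20
53 = 2·23 + 7   →  a_1 = 2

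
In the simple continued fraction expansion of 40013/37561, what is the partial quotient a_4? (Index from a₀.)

40013 = 1·37561 + 2452   →  a_0 = 1
37561 = 15·2452 + 781   →  a_1 = 15
2452 = 3·781 + 109   →  a_2 = 3
781 = 7·109 + 18   →  a_3 = 7
109 = 6·18 + 1   →  a_4 = 6

6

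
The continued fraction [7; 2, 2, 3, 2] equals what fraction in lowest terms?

289/39

Fold from the inside: start with 2/1.
  3 + 1/2 = 7/2
  2 + 2/7 = 16/7
  2 + 7/16 = 39/16
  7 + 16/39 = 289/39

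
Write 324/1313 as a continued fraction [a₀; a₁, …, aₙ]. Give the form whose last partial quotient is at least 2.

[0; 4, 19, 17]

324 = 0*1313 + 324
1313 = 4*324 + 17
324 = 19*17 + 1
17 = 17*1 + 0  (stop)
So 324/1313 = [0; 4, 19, 17].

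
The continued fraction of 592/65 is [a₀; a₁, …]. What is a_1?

9

592 = 9·65 + 7   →  a_0 = 9
65 = 9·7 + 2   →  a_1 = 9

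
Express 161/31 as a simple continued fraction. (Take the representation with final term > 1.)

161 = 5*31 + 6
31 = 5*6 + 1
6 = 6*1 + 0  (stop)
So 161/31 = [5; 5, 6].

[5; 5, 6]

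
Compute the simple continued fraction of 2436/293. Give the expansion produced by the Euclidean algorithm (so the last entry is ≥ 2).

2436 = 8×293 + 92
293 = 3×92 + 17
92 = 5×17 + 7
17 = 2×7 + 3
7 = 2×3 + 1
3 = 3×1 + 0  (stop)
So 2436/293 = [8; 3, 5, 2, 2, 3].

[8; 3, 5, 2, 2, 3]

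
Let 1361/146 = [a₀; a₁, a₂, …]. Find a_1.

1361 = 9·146 + 47   →  a_0 = 9
146 = 3·47 + 5   →  a_1 = 3

3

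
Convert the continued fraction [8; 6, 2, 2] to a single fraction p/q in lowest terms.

261/32

Fold from the inside: start with 2/1.
  2 + 1/2 = 5/2
  6 + 2/5 = 32/5
  8 + 5/32 = 261/32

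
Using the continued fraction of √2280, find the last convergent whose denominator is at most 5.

√2280 = [47; 1, 2, 1, 94, …] (period length 4).
Convergents:
  p_0/q_0 = 47/1
  p_1/q_1 = 48/1
  p_2/q_2 = 143/3
  p_3/q_3 = 191/4
  p_4/q_4 = 18097/379
q_3 = 4 ≤ 5 < 379 = q_4, so the answer is 191/4.

191/4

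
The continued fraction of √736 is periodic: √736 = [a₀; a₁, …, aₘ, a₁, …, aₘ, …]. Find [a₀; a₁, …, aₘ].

a₀ = ⌊√736⌋ = 27.
With m₀=0, d₀=1 and mₖ₊₁ = dₖaₖ − mₖ, dₖ₊₁ = (n − mₖ₊₁²)/dₖ, aₖ₊₁ = ⌊(a₀+mₖ₊₁)/dₖ₊₁⌋:
  k=1: m=27, d=7, a=7
  k=2: m=22, d=36, a=1
  k=3: m=14, d=15, a=2
  k=4: m=16, d=32, a=1
  k=5: m=16, d=15, a=2
  k=6: m=14, d=36, a=1
  k=7: m=22, d=7, a=7
  k=8: m=27, d=1, a=54
d=1 and a=2a₀=54 at k=8, so the next step gives (m, d) = (27, 7) again — its k=1 value — and the period has length 8.

[27; 7, 1, 2, 1, 2, 1, 7, 54]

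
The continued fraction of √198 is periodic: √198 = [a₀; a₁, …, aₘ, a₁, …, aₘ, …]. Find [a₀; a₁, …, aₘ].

a₀ = ⌊√198⌋ = 14.

[14; 14, 28]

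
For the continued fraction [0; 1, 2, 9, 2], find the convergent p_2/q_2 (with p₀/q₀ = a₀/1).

2/3

Using pₖ = aₖpₖ₋₁ + pₖ₋₂, qₖ = aₖqₖ₋₁ + qₖ₋₂ (with p₋₁=1, p₋₂=0, q₋₁=0, q₋₂=1):
  k=0: a=0, p=0, q=1
  k=1: a=1, p=1, q=1
  k=2: a=2, p=2, q=3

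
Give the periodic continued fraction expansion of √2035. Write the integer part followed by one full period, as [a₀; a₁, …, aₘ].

[45; 9, 90]

a₀ = ⌊√2035⌋ = 45.
With m₀=0, d₀=1 and mₖ₊₁ = dₖaₖ − mₖ, dₖ₊₁ = (n − mₖ₊₁²)/dₖ, aₖ₊₁ = ⌊(a₀+mₖ₊₁)/dₖ₊₁⌋:
  k=1: m=45, d=10, a=9
  k=2: m=45, d=1, a=90
d=1 and a=2a₀=90 at k=2, so the next step gives (m, d) = (45, 10) again — its k=1 value — and the period has length 2.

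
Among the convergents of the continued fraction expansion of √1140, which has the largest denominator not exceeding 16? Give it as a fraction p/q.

√1140 = [33; 1, 3, 4, 3, 1, 66, …] (period length 6).
Convergents:
  p_0/q_0 = 33/1
  p_1/q_1 = 34/1
  p_2/q_2 = 135/4
  p_3/q_3 = 574/17
q_2 = 4 ≤ 16 < 17 = q_3, so the answer is 135/4.

135/4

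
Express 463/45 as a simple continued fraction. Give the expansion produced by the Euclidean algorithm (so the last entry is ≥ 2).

463 = 10×45 + 13
45 = 3×13 + 6
13 = 2×6 + 1
6 = 6×1 + 0  (stop)
So 463/45 = [10; 3, 2, 6].

[10; 3, 2, 6]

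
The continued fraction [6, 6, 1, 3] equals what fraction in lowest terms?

166/27

Using pₖ = aₖpₖ₋₁ + pₖ₋₂ and qₖ = aₖqₖ₋₁ + qₖ₋₂:
  k=0: a=6, p=6, q=1
  k=1: a=6, p=37, q=6
  k=2: a=1, p=43, q=7
  k=3: a=3, p=166, q=27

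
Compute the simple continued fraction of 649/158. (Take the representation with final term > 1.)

[4; 9, 3, 2, 2]

649 = 4×158 + 17
158 = 9×17 + 5
17 = 3×5 + 2
5 = 2×2 + 1
2 = 2×1 + 0  (stop)
So 649/158 = [4; 9, 3, 2, 2].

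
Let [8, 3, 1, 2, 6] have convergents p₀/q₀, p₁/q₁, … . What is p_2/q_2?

33/4

Using pₖ = aₖpₖ₋₁ + pₖ₋₂, qₖ = aₖqₖ₋₁ + qₖ₋₂ (with p₋₁=1, p₋₂=0, q₋₁=0, q₋₂=1):
  k=0: a=8, p=8, q=1
  k=1: a=3, p=25, q=3
  k=2: a=1, p=33, q=4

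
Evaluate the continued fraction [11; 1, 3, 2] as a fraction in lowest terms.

106/9

Fold from the inside: start with 2/1.
  3 + 1/2 = 7/2
  1 + 2/7 = 9/7
  11 + 7/9 = 106/9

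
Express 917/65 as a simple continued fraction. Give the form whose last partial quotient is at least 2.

917 = 14·65 + 7
65 = 9·7 + 2
7 = 3·2 + 1
2 = 2·1 + 0  (stop)
So 917/65 = [14; 9, 3, 2].

[14; 9, 3, 2]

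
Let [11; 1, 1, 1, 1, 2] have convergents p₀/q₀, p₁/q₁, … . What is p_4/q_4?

58/5

Using pₖ = aₖpₖ₋₁ + pₖ₋₂, qₖ = aₖqₖ₋₁ + qₖ₋₂ (with p₋₁=1, p₋₂=0, q₋₁=0, q₋₂=1):
  k=0: a=11, p=11, q=1
  k=1: a=1, p=12, q=1
  k=2: a=1, p=23, q=2
  k=3: a=1, p=35, q=3
  k=4: a=1, p=58, q=5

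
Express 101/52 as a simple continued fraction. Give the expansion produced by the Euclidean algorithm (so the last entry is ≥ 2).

[1; 1, 16, 3]

101 = 1×52 + 49
52 = 1×49 + 3
49 = 16×3 + 1
3 = 3×1 + 0  (stop)
So 101/52 = [1; 1, 16, 3].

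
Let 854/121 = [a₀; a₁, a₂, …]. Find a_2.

854 = 7·121 + 7   →  a_0 = 7
121 = 17·7 + 2   →  a_1 = 17
7 = 3·2 + 1   →  a_2 = 3

3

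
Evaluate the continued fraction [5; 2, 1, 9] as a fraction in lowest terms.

155/29

Fold from the inside: start with 9/1.
  1 + 1/9 = 10/9
  2 + 9/10 = 29/10
  5 + 10/29 = 155/29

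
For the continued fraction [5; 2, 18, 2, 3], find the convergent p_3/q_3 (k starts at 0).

Using pₖ = aₖpₖ₋₁ + pₖ₋₂, qₖ = aₖqₖ₋₁ + qₖ₋₂ (with p₋₁=1, p₋₂=0, q₋₁=0, q₋₂=1):
  k=0: a=5, p=5, q=1
  k=1: a=2, p=11, q=2
  k=2: a=18, p=203, q=37
  k=3: a=2, p=417, q=76

417/76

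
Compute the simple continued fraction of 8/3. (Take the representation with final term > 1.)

[2; 1, 2]

8 = 2·3 + 2
3 = 1·2 + 1
2 = 2·1 + 0  (stop)
So 8/3 = [2; 1, 2].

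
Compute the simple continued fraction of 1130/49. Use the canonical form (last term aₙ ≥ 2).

1130 = 23·49 + 3
49 = 16·3 + 1
3 = 3·1 + 0  (stop)
So 1130/49 = [23; 16, 3].

[23; 16, 3]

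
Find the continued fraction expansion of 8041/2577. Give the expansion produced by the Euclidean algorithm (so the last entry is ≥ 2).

[3; 8, 3, 5, 9, 2]

8041 = 3×2577 + 310
2577 = 8×310 + 97
310 = 3×97 + 19
97 = 5×19 + 2
19 = 9×2 + 1
2 = 2×1 + 0  (stop)
So 8041/2577 = [3; 8, 3, 5, 9, 2].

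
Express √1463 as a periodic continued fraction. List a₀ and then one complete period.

[38; 4, 76]

a₀ = ⌊√1463⌋ = 38.
With m₀=0, d₀=1 and mₖ₊₁ = dₖaₖ − mₖ, dₖ₊₁ = (n − mₖ₊₁²)/dₖ, aₖ₊₁ = ⌊(a₀+mₖ₊₁)/dₖ₊₁⌋:
  k=1: m=38, d=19, a=4
  k=2: m=38, d=1, a=76
d=1 and a=2a₀=76 at k=2, so the next step gives (m, d) = (38, 19) again — its k=1 value — and the period has length 2.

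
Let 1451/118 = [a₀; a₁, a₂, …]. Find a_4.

2

1451 = 12·118 + 35   →  a_0 = 12
118 = 3·35 + 13   →  a_1 = 3
35 = 2·13 + 9   →  a_2 = 2
13 = 1·9 + 4   →  a_3 = 1
9 = 2·4 + 1   →  a_4 = 2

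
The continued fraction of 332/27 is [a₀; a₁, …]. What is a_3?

332 = 12·27 + 8   →  a_0 = 12
27 = 3·8 + 3   →  a_1 = 3
8 = 2·3 + 2   →  a_2 = 2
3 = 1·2 + 1   →  a_3 = 1

1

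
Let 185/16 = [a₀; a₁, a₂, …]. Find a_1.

185 = 11·16 + 9   →  a_0 = 11
16 = 1·9 + 7   →  a_1 = 1

1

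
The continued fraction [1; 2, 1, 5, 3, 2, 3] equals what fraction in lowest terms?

580/429

Using pₖ = aₖpₖ₋₁ + pₖ₋₂ and qₖ = aₖqₖ₋₁ + qₖ₋₂:
  k=0: a=1, p=1, q=1
  k=1: a=2, p=3, q=2
  k=2: a=1, p=4, q=3
  k=3: a=5, p=23, q=17
  k=4: a=3, p=73, q=54
  k=5: a=2, p=169, q=125
  k=6: a=3, p=580, q=429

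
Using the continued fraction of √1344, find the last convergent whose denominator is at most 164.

√1344 = [36; 1, 1, 1, 17, 1, 1, 1, 72, …] (period length 8).
Convergents:
  p_0/q_0 = 36/1
  p_1/q_1 = 37/1
  p_2/q_2 = 73/2
  p_3/q_3 = 110/3
  p_4/q_4 = 1943/53
  p_5/q_5 = 2053/56
  p_6/q_6 = 3996/109
  p_7/q_7 = 6049/165
q_6 = 109 ≤ 164 < 165 = q_7, so the answer is 3996/109.

3996/109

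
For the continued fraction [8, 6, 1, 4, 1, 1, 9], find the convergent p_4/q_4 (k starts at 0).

Using pₖ = aₖpₖ₋₁ + pₖ₋₂, qₖ = aₖqₖ₋₁ + qₖ₋₂ (with p₋₁=1, p₋₂=0, q₋₁=0, q₋₂=1):
  k=0: a=8, p=8, q=1
  k=1: a=6, p=49, q=6
  k=2: a=1, p=57, q=7
  k=3: a=4, p=277, q=34
  k=4: a=1, p=334, q=41

334/41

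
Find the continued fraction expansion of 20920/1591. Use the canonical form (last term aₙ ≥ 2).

[13; 6, 1, 2, 2, 16, 2]

20920 = 13×1591 + 237
1591 = 6×237 + 169
237 = 1×169 + 68
169 = 2×68 + 33
68 = 2×33 + 2
33 = 16×2 + 1
2 = 2×1 + 0  (stop)
So 20920/1591 = [13; 6, 1, 2, 2, 16, 2].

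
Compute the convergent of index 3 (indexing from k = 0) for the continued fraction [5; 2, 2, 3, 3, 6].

Using pₖ = aₖpₖ₋₁ + pₖ₋₂, qₖ = aₖqₖ₋₁ + qₖ₋₂ (with p₋₁=1, p₋₂=0, q₋₁=0, q₋₂=1):
  k=0: a=5, p=5, q=1
  k=1: a=2, p=11, q=2
  k=2: a=2, p=27, q=5
  k=3: a=3, p=92, q=17

92/17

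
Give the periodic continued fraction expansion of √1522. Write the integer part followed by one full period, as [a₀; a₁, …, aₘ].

[39; 78]

a₀ = ⌊√1522⌋ = 39.
With m₀=0, d₀=1 and mₖ₊₁ = dₖaₖ − mₖ, dₖ₊₁ = (n − mₖ₊₁²)/dₖ, aₖ₊₁ = ⌊(a₀+mₖ₊₁)/dₖ₊₁⌋:
  k=1: m=39, d=1, a=78
d=1 and a=2a₀=78 at k=1, so the next step gives (m, d) = (39, 1) again — its k=1 value — and the period has length 1.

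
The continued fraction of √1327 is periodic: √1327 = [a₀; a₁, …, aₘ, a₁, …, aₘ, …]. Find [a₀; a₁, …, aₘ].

[36; 2, 2, 1, 35, 1, 2, 2, 72]

a₀ = ⌊√1327⌋ = 36.
With m₀=0, d₀=1 and mₖ₊₁ = dₖaₖ − mₖ, dₖ₊₁ = (n − mₖ₊₁²)/dₖ, aₖ₊₁ = ⌊(a₀+mₖ₊₁)/dₖ₊₁⌋:
  k=1: m=36, d=31, a=2
  k=2: m=26, d=21, a=2
  k=3: m=16, d=51, a=1
  k=4: m=35, d=2, a=35
  k=5: m=35, d=51, a=1
  k=6: m=16, d=21, a=2
  k=7: m=26, d=31, a=2
  k=8: m=36, d=1, a=72
d=1 and a=2a₀=72 at k=8, so the next step gives (m, d) = (36, 31) again — its k=1 value — and the period has length 8.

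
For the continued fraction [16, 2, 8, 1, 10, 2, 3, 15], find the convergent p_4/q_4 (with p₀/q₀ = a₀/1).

Using pₖ = aₖpₖ₋₁ + pₖ₋₂, qₖ = aₖqₖ₋₁ + qₖ₋₂ (with p₋₁=1, p₋₂=0, q₋₁=0, q₋₂=1):
  k=0: a=16, p=16, q=1
  k=1: a=2, p=33, q=2
  k=2: a=8, p=280, q=17
  k=3: a=1, p=313, q=19
  k=4: a=10, p=3410, q=207

3410/207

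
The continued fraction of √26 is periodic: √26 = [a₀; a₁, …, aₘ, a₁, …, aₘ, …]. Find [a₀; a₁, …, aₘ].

[5; 10]

a₀ = ⌊√26⌋ = 5.
With m₀=0, d₀=1 and mₖ₊₁ = dₖaₖ − mₖ, dₖ₊₁ = (n − mₖ₊₁²)/dₖ, aₖ₊₁ = ⌊(a₀+mₖ₊₁)/dₖ₊₁⌋:
  k=1: m=5, d=1, a=10
d=1 and a=2a₀=10 at k=1, so the next step gives (m, d) = (5, 1) again — its k=1 value — and the period has length 1.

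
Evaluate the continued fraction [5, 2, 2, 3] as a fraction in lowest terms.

Fold from the inside: start with 3/1.
  2 + 1/3 = 7/3
  2 + 3/7 = 17/7
  5 + 7/17 = 92/17

92/17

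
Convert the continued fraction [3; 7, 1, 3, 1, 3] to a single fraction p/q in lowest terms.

Using pₖ = aₖpₖ₋₁ + pₖ₋₂ and qₖ = aₖqₖ₋₁ + qₖ₋₂:
  k=0: a=3, p=3, q=1
  k=1: a=7, p=22, q=7
  k=2: a=1, p=25, q=8
  k=3: a=3, p=97, q=31
  k=4: a=1, p=122, q=39
  k=5: a=3, p=463, q=148

463/148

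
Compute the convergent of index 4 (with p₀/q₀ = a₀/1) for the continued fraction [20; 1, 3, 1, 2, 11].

Using pₖ = aₖpₖ₋₁ + pₖ₋₂, qₖ = aₖqₖ₋₁ + qₖ₋₂ (with p₋₁=1, p₋₂=0, q₋₁=0, q₋₂=1):
  k=0: a=20, p=20, q=1
  k=1: a=1, p=21, q=1
  k=2: a=3, p=83, q=4
  k=3: a=1, p=104, q=5
  k=4: a=2, p=291, q=14

291/14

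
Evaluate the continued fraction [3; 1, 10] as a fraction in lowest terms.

43/11

Using pₖ = aₖpₖ₋₁ + pₖ₋₂ and qₖ = aₖqₖ₋₁ + qₖ₋₂:
  k=0: a=3, p=3, q=1
  k=1: a=1, p=4, q=1
  k=2: a=10, p=43, q=11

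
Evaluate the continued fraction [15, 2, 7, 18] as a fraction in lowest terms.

4207/272

Fold from the inside: start with 18/1.
  7 + 1/18 = 127/18
  2 + 18/127 = 272/127
  15 + 127/272 = 4207/272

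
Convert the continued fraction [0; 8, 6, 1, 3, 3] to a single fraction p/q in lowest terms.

Using pₖ = aₖpₖ₋₁ + pₖ₋₂ and qₖ = aₖqₖ₋₁ + qₖ₋₂:
  k=0: a=0, p=0, q=1
  k=1: a=8, p=1, q=8
  k=2: a=6, p=6, q=49
  k=3: a=1, p=7, q=57
  k=4: a=3, p=27, q=220
  k=5: a=3, p=88, q=717

88/717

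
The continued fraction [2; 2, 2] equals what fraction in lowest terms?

Fold from the inside: start with 2/1.
  2 + 1/2 = 5/2
  2 + 2/5 = 12/5

12/5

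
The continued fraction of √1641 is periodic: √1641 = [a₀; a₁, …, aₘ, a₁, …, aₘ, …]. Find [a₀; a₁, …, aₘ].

a₀ = ⌊√1641⌋ = 40.
With m₀=0, d₀=1 and mₖ₊₁ = dₖaₖ − mₖ, dₖ₊₁ = (n − mₖ₊₁²)/dₖ, aₖ₊₁ = ⌊(a₀+mₖ₊₁)/dₖ₊₁⌋:
  k=1: m=40, d=41, a=1
  k=2: m=1, d=40, a=1
  k=3: m=39, d=3, a=26
  k=4: m=39, d=40, a=1
  k=5: m=1, d=41, a=1
  k=6: m=40, d=1, a=80
d=1 and a=2a₀=80 at k=6, so the next step gives (m, d) = (40, 41) again — its k=1 value — and the period has length 6.

[40; 1, 1, 26, 1, 1, 80]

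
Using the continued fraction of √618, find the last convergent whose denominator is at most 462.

√618 = [24; 1, 6, 8, 6, 1, 48, …] (period length 6).
Convergents:
  p_0/q_0 = 24/1
  p_1/q_1 = 25/1
  p_2/q_2 = 174/7
  p_3/q_3 = 1417/57
  p_4/q_4 = 8676/349
  p_5/q_5 = 10093/406
  p_6/q_6 = 493140/19837
q_5 = 406 ≤ 462 < 19837 = q_6, so the answer is 10093/406.

10093/406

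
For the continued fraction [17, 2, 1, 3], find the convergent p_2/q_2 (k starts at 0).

Using pₖ = aₖpₖ₋₁ + pₖ₋₂, qₖ = aₖqₖ₋₁ + qₖ₋₂ (with p₋₁=1, p₋₂=0, q₋₁=0, q₋₂=1):
  k=0: a=17, p=17, q=1
  k=1: a=2, p=35, q=2
  k=2: a=1, p=52, q=3

52/3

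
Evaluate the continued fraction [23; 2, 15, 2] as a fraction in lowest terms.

1503/64

Using pₖ = aₖpₖ₋₁ + pₖ₋₂ and qₖ = aₖqₖ₋₁ + qₖ₋₂:
  k=0: a=23, p=23, q=1
  k=1: a=2, p=47, q=2
  k=2: a=15, p=728, q=31
  k=3: a=2, p=1503, q=64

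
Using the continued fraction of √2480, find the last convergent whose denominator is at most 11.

249/5

√2480 = [49; 1, 3, 1, 98, …] (period length 4).
Convergents:
  p_0/q_0 = 49/1
  p_1/q_1 = 50/1
  p_2/q_2 = 199/4
  p_3/q_3 = 249/5
  p_4/q_4 = 24601/494
q_3 = 5 ≤ 11 < 494 = q_4, so the answer is 249/5.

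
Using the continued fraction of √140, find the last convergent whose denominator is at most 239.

√140 = [11; 1, 4, 1, 22, …] (period length 4).
Convergents:
  p_0/q_0 = 11/1
  p_1/q_1 = 12/1
  p_2/q_2 = 59/5
  p_3/q_3 = 71/6
  p_4/q_4 = 1621/137
  p_5/q_5 = 1692/143
  p_6/q_6 = 8389/709
q_5 = 143 ≤ 239 < 709 = q_6, so the answer is 1692/143.

1692/143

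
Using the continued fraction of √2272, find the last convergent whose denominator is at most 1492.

40897/858

√2272 = [47; 1, 1, 1, 94, …] (period length 4).
Convergents:
  p_0/q_0 = 47/1
  p_1/q_1 = 48/1
  p_2/q_2 = 95/2
  p_3/q_3 = 143/3
  p_4/q_4 = 13537/284
  p_5/q_5 = 13680/287
  p_6/q_6 = 27217/571
  p_7/q_7 = 40897/858
  p_8/q_8 = 3871535/81223
q_7 = 858 ≤ 1492 < 81223 = q_8, so the answer is 40897/858.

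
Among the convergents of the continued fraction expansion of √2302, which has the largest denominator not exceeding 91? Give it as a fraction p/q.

2303/48

√2302 = [47; 1, 46, 1, 94, …] (period length 4).
Convergents:
  p_0/q_0 = 47/1
  p_1/q_1 = 48/1
  p_2/q_2 = 2255/47
  p_3/q_3 = 2303/48
  p_4/q_4 = 218737/4559
q_3 = 48 ≤ 91 < 4559 = q_4, so the answer is 2303/48.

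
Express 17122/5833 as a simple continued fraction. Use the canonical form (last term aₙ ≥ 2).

17122 = 2×5833 + 5456
5833 = 1×5456 + 377
5456 = 14×377 + 178
377 = 2×178 + 21
178 = 8×21 + 10
21 = 2×10 + 1
10 = 10×1 + 0  (stop)
So 17122/5833 = [2; 1, 14, 2, 8, 2, 10].

[2; 1, 14, 2, 8, 2, 10]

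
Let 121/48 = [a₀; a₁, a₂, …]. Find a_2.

121 = 2·48 + 25   →  a_0 = 2
48 = 1·25 + 23   →  a_1 = 1
25 = 1·23 + 2   →  a_2 = 1

1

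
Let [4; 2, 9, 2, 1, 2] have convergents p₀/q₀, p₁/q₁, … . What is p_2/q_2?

85/19

Using pₖ = aₖpₖ₋₁ + pₖ₋₂, qₖ = aₖqₖ₋₁ + qₖ₋₂ (with p₋₁=1, p₋₂=0, q₋₁=0, q₋₂=1):
  k=0: a=4, p=4, q=1
  k=1: a=2, p=9, q=2
  k=2: a=9, p=85, q=19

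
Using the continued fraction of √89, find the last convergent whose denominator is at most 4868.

18934/2007

√89 = [9; 2, 3, 3, 2, 18, …] (period length 5).
Convergents:
  p_0/q_0 = 9/1
  p_1/q_1 = 19/2
  p_2/q_2 = 66/7
  p_3/q_3 = 217/23
  p_4/q_4 = 500/53
  p_5/q_5 = 9217/977
  p_6/q_6 = 18934/2007
  p_7/q_7 = 66019/6998
q_6 = 2007 ≤ 4868 < 6998 = q_7, so the answer is 18934/2007.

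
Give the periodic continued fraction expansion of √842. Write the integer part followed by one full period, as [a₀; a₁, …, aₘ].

a₀ = ⌊√842⌋ = 29.
With m₀=0, d₀=1 and mₖ₊₁ = dₖaₖ − mₖ, dₖ₊₁ = (n − mₖ₊₁²)/dₖ, aₖ₊₁ = ⌊(a₀+mₖ₊₁)/dₖ₊₁⌋:
  k=1: m=29, d=1, a=58
d=1 and a=2a₀=58 at k=1, so the next step gives (m, d) = (29, 1) again — its k=1 value — and the period has length 1.

[29; 58]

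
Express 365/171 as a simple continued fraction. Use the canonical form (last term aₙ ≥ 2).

[2; 7, 2, 3, 3]

365 = 2×171 + 23
171 = 7×23 + 10
23 = 2×10 + 3
10 = 3×3 + 1
3 = 3×1 + 0  (stop)
So 365/171 = [2; 7, 2, 3, 3].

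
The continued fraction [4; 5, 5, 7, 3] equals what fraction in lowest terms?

2461/587

Fold from the inside: start with 3/1.
  7 + 1/3 = 22/3
  5 + 3/22 = 113/22
  5 + 22/113 = 587/113
  4 + 113/587 = 2461/587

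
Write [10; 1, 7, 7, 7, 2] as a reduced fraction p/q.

Fold from the inside: start with 2/1.
  7 + 1/2 = 15/2
  7 + 2/15 = 107/15
  7 + 15/107 = 764/107
  1 + 107/764 = 871/764
  10 + 764/871 = 9474/871

9474/871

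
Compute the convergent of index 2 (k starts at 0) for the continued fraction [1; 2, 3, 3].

Using pₖ = aₖpₖ₋₁ + pₖ₋₂, qₖ = aₖqₖ₋₁ + qₖ₋₂ (with p₋₁=1, p₋₂=0, q₋₁=0, q₋₂=1):
  k=0: a=1, p=1, q=1
  k=1: a=2, p=3, q=2
  k=2: a=3, p=10, q=7

10/7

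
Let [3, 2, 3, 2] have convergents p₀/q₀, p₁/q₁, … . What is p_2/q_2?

24/7

Using pₖ = aₖpₖ₋₁ + pₖ₋₂, qₖ = aₖqₖ₋₁ + qₖ₋₂ (with p₋₁=1, p₋₂=0, q₋₁=0, q₋₂=1):
  k=0: a=3, p=3, q=1
  k=1: a=2, p=7, q=2
  k=2: a=3, p=24, q=7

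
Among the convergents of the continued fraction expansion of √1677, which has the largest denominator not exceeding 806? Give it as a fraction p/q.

32720/799

√1677 = [40; 1, 19, 2, 19, 1, 80, …] (period length 6).
Convergents:
  p_0/q_0 = 40/1
  p_1/q_1 = 41/1
  p_2/q_2 = 819/20
  p_3/q_3 = 1679/41
  p_4/q_4 = 32720/799
  p_5/q_5 = 34399/840
q_4 = 799 ≤ 806 < 840 = q_5, so the answer is 32720/799.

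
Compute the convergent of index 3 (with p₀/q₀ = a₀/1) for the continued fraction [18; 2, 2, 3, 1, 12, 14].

Using pₖ = aₖpₖ₋₁ + pₖ₋₂, qₖ = aₖqₖ₋₁ + qₖ₋₂ (with p₋₁=1, p₋₂=0, q₋₁=0, q₋₂=1):
  k=0: a=18, p=18, q=1
  k=1: a=2, p=37, q=2
  k=2: a=2, p=92, q=5
  k=3: a=3, p=313, q=17

313/17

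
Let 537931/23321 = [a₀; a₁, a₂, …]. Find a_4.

16

537931 = 23·23321 + 1548   →  a_0 = 23
23321 = 15·1548 + 101   →  a_1 = 15
1548 = 15·101 + 33   →  a_2 = 15
101 = 3·33 + 2   →  a_3 = 3
33 = 16·2 + 1   →  a_4 = 16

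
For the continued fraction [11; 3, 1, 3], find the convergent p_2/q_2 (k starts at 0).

Using pₖ = aₖpₖ₋₁ + pₖ₋₂, qₖ = aₖqₖ₋₁ + qₖ₋₂ (with p₋₁=1, p₋₂=0, q₋₁=0, q₋₂=1):
  k=0: a=11, p=11, q=1
  k=1: a=3, p=34, q=3
  k=2: a=1, p=45, q=4

45/4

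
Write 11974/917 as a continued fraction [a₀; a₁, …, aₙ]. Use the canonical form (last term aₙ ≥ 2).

11974 = 13×917 + 53
917 = 17×53 + 16
53 = 3×16 + 5
16 = 3×5 + 1
5 = 5×1 + 0  (stop)
So 11974/917 = [13; 17, 3, 3, 5].

[13; 17, 3, 3, 5]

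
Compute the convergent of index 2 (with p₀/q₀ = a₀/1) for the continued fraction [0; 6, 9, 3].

9/55

Using pₖ = aₖpₖ₋₁ + pₖ₋₂, qₖ = aₖqₖ₋₁ + qₖ₋₂ (with p₋₁=1, p₋₂=0, q₋₁=0, q₋₂=1):
  k=0: a=0, p=0, q=1
  k=1: a=6, p=1, q=6
  k=2: a=9, p=9, q=55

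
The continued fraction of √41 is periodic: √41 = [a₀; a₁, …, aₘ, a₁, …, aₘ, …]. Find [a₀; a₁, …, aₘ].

[6; 2, 2, 12]

a₀ = ⌊√41⌋ = 6.
With m₀=0, d₀=1 and mₖ₊₁ = dₖaₖ − mₖ, dₖ₊₁ = (n − mₖ₊₁²)/dₖ, aₖ₊₁ = ⌊(a₀+mₖ₊₁)/dₖ₊₁⌋:
  k=1: m=6, d=5, a=2
  k=2: m=4, d=5, a=2
  k=3: m=6, d=1, a=12
d=1 and a=2a₀=12 at k=3, so the next step gives (m, d) = (6, 5) again — its k=1 value — and the period has length 3.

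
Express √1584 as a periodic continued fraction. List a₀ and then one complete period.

a₀ = ⌊√1584⌋ = 39.

[39; 1, 3, 1, 78]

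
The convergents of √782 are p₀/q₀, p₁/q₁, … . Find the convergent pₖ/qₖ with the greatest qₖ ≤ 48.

√782 = [27; 1, 26, 1, 54, …] (period length 4).
Convergents:
  p_0/q_0 = 27/1
  p_1/q_1 = 28/1
  p_2/q_2 = 755/27
  p_3/q_3 = 783/28
  p_4/q_4 = 43037/1539
q_3 = 28 ≤ 48 < 1539 = q_4, so the answer is 783/28.

783/28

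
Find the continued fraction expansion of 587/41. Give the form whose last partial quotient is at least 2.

[14; 3, 6, 2]

587 = 14·41 + 13
41 = 3·13 + 2
13 = 6·2 + 1
2 = 2·1 + 0  (stop)
So 587/41 = [14; 3, 6, 2].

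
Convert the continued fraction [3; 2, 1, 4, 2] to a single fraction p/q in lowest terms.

104/31

Fold from the inside: start with 2/1.
  4 + 1/2 = 9/2
  1 + 2/9 = 11/9
  2 + 9/11 = 31/11
  3 + 11/31 = 104/31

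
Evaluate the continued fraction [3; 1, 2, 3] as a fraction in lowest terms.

37/10

Fold from the inside: start with 3/1.
  2 + 1/3 = 7/3
  1 + 3/7 = 10/7
  3 + 7/10 = 37/10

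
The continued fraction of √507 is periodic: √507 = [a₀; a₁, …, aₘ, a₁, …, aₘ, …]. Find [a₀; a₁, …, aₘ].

[22; 1, 1, 14, 1, 1, 44]

a₀ = ⌊√507⌋ = 22.
With m₀=0, d₀=1 and mₖ₊₁ = dₖaₖ − mₖ, dₖ₊₁ = (n − mₖ₊₁²)/dₖ, aₖ₊₁ = ⌊(a₀+mₖ₊₁)/dₖ₊₁⌋:
  k=1: m=22, d=23, a=1
  k=2: m=1, d=22, a=1
  k=3: m=21, d=3, a=14
  k=4: m=21, d=22, a=1
  k=5: m=1, d=23, a=1
  k=6: m=22, d=1, a=44
d=1 and a=2a₀=44 at k=6, so the next step gives (m, d) = (22, 23) again — its k=1 value — and the period has length 6.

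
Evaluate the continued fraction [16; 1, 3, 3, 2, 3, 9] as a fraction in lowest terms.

16046/957

Using pₖ = aₖpₖ₋₁ + pₖ₋₂ and qₖ = aₖqₖ₋₁ + qₖ₋₂:
  k=0: a=16, p=16, q=1
  k=1: a=1, p=17, q=1
  k=2: a=3, p=67, q=4
  k=3: a=3, p=218, q=13
  k=4: a=2, p=503, q=30
  k=5: a=3, p=1727, q=103
  k=6: a=9, p=16046, q=957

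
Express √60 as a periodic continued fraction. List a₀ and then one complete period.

a₀ = ⌊√60⌋ = 7.
With m₀=0, d₀=1 and mₖ₊₁ = dₖaₖ − mₖ, dₖ₊₁ = (n − mₖ₊₁²)/dₖ, aₖ₊₁ = ⌊(a₀+mₖ₊₁)/dₖ₊₁⌋:
  k=1: m=7, d=11, a=1
  k=2: m=4, d=4, a=2
  k=3: m=4, d=11, a=1
  k=4: m=7, d=1, a=14
d=1 and a=2a₀=14 at k=4, so the next step gives (m, d) = (7, 11) again — its k=1 value — and the period has length 4.

[7; 1, 2, 1, 14]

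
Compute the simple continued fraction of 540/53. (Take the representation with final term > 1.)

540 = 10*53 + 10
53 = 5*10 + 3
10 = 3*3 + 1
3 = 3*1 + 0  (stop)
So 540/53 = [10; 5, 3, 3].

[10; 5, 3, 3]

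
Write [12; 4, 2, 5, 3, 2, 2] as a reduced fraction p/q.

Using pₖ = aₖpₖ₋₁ + pₖ₋₂ and qₖ = aₖqₖ₋₁ + qₖ₋₂:
  k=0: a=12, p=12, q=1
  k=1: a=4, p=49, q=4
  k=2: a=2, p=110, q=9
  k=3: a=5, p=599, q=49
  k=4: a=3, p=1907, q=156
  k=5: a=2, p=4413, q=361
  k=6: a=2, p=10733, q=878

10733/878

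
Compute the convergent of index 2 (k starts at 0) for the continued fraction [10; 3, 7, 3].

227/22

Using pₖ = aₖpₖ₋₁ + pₖ₋₂, qₖ = aₖqₖ₋₁ + qₖ₋₂ (with p₋₁=1, p₋₂=0, q₋₁=0, q₋₂=1):
  k=0: a=10, p=10, q=1
  k=1: a=3, p=31, q=3
  k=2: a=7, p=227, q=22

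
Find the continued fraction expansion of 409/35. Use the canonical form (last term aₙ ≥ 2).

409 = 11·35 + 24
35 = 1·24 + 11
24 = 2·11 + 2
11 = 5·2 + 1
2 = 2·1 + 0  (stop)
So 409/35 = [11; 1, 2, 5, 2].

[11; 1, 2, 5, 2]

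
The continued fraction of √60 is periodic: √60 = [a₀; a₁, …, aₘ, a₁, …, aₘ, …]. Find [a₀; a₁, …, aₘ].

a₀ = ⌊√60⌋ = 7.
With m₀=0, d₀=1 and mₖ₊₁ = dₖaₖ − mₖ, dₖ₊₁ = (n − mₖ₊₁²)/dₖ, aₖ₊₁ = ⌊(a₀+mₖ₊₁)/dₖ₊₁⌋:
  k=1: m=7, d=11, a=1
  k=2: m=4, d=4, a=2
  k=3: m=4, d=11, a=1
  k=4: m=7, d=1, a=14
d=1 and a=2a₀=14 at k=4, so the next step gives (m, d) = (7, 11) again — its k=1 value — and the period has length 4.

[7; 1, 2, 1, 14]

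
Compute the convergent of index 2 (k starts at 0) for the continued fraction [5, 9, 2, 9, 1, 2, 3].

97/19

Using pₖ = aₖpₖ₋₁ + pₖ₋₂, qₖ = aₖqₖ₋₁ + qₖ₋₂ (with p₋₁=1, p₋₂=0, q₋₁=0, q₋₂=1):
  k=0: a=5, p=5, q=1
  k=1: a=9, p=46, q=9
  k=2: a=2, p=97, q=19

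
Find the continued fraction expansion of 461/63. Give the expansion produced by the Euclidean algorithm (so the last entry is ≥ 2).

[7; 3, 6, 1, 2]

461 = 7×63 + 20
63 = 3×20 + 3
20 = 6×3 + 2
3 = 1×2 + 1
2 = 2×1 + 0  (stop)
So 461/63 = [7; 3, 6, 1, 2].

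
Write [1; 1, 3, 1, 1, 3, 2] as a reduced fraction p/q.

Fold from the inside: start with 2/1.
  3 + 1/2 = 7/2
  1 + 2/7 = 9/7
  1 + 7/9 = 16/9
  3 + 9/16 = 57/16
  1 + 16/57 = 73/57
  1 + 57/73 = 130/73

130/73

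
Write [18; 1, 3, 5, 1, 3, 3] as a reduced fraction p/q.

Using pₖ = aₖpₖ₋₁ + pₖ₋₂ and qₖ = aₖqₖ₋₁ + qₖ₋₂:
  k=0: a=18, p=18, q=1
  k=1: a=1, p=19, q=1
  k=2: a=3, p=75, q=4
  k=3: a=5, p=394, q=21
  k=4: a=1, p=469, q=25
  k=5: a=3, p=1801, q=96
  k=6: a=3, p=5872, q=313

5872/313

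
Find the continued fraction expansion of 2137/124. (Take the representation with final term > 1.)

[17; 4, 3, 1, 1, 1, 2]

2137 = 17*124 + 29
124 = 4*29 + 8
29 = 3*8 + 5
8 = 1*5 + 3
5 = 1*3 + 2
3 = 1*2 + 1
2 = 2*1 + 0  (stop)
So 2137/124 = [17; 4, 3, 1, 1, 1, 2].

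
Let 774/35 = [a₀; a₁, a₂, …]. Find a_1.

774 = 22·35 + 4   →  a_0 = 22
35 = 8·4 + 3   →  a_1 = 8

8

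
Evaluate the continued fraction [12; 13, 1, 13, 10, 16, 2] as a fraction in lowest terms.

Fold from the inside: start with 2/1.
  16 + 1/2 = 33/2
  10 + 2/33 = 332/33
  13 + 33/332 = 4349/332
  1 + 332/4349 = 4681/4349
  13 + 4349/4681 = 65202/4681
  12 + 4681/65202 = 787105/65202

787105/65202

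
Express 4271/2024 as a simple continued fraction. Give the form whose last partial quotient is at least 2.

[2; 9, 13, 8, 2]

4271 = 2·2024 + 223
2024 = 9·223 + 17
223 = 13·17 + 2
17 = 8·2 + 1
2 = 2·1 + 0  (stop)
So 4271/2024 = [2; 9, 13, 8, 2].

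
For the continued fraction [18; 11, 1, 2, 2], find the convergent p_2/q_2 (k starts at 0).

Using pₖ = aₖpₖ₋₁ + pₖ₋₂, qₖ = aₖqₖ₋₁ + qₖ₋₂ (with p₋₁=1, p₋₂=0, q₋₁=0, q₋₂=1):
  k=0: a=18, p=18, q=1
  k=1: a=11, p=199, q=11
  k=2: a=1, p=217, q=12

217/12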